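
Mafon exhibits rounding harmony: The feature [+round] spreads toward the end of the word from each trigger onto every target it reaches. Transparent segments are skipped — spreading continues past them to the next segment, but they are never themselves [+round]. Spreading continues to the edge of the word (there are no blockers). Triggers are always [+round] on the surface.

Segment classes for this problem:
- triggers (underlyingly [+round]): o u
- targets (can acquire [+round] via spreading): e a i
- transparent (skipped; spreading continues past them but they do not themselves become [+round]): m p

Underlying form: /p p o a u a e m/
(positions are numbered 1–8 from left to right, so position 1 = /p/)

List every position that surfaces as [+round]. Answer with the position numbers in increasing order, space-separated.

3 4 5 6 7

From /o/ at 3 rightward: 4 /a/ → [+round]; 5 /u/ is itself a trigger — this domain ends here.
From /u/ at 5 rightward: 6 /a/ → [+round]; 7 /e/ → [+round]; 8 /m/ transparent; word edge.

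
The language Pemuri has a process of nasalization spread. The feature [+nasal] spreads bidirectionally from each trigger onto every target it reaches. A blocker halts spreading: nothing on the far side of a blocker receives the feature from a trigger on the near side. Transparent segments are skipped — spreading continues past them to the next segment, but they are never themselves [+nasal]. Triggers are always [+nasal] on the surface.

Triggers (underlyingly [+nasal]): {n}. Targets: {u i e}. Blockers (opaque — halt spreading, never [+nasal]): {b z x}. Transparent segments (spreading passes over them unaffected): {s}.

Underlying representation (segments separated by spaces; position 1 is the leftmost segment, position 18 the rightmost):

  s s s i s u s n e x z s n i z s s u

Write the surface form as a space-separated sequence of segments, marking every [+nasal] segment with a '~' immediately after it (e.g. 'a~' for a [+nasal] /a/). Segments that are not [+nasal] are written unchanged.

s s s i~ s u~ s n~ e~ x z s n~ i~ z s s u

From /n/ at 8 rightward: 9 /e/ → [+nasal]; 10 /x/ blocks.
From /n/ at 8 leftward: 7 /s/ transparent; 6 /u/ → [+nasal]; 5 /s/ transparent; 4 /i/ → [+nasal]; 3 /s/ transparent; 2 /s/ transparent; 1 /s/ transparent; word edge.
From /n/ at 13 rightward: 14 /i/ → [+nasal]; 15 /z/ blocks.
From /n/ at 13 leftward: 12 /s/ transparent; 11 /z/ blocks.
Target with no active source: position 18 stays [-nasal].
[+nasal] positions on the surface: 4 6 8 9 13 14.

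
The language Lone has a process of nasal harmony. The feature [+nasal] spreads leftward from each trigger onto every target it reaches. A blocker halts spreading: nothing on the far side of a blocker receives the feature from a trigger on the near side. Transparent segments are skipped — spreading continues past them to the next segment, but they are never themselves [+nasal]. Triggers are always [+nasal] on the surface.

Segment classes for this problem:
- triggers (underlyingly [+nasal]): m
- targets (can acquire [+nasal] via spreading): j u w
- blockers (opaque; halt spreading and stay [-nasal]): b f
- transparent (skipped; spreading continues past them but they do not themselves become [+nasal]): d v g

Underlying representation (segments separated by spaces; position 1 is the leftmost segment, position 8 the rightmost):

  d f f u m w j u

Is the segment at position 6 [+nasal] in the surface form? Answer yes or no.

no

From /m/ at 5 leftward: 4 /u/ → [+nasal]; 3 /f/ blocks.
Targets with no active source: positions 6 7 8 stay [-nasal].
[+nasal] positions on the surface: 4 5.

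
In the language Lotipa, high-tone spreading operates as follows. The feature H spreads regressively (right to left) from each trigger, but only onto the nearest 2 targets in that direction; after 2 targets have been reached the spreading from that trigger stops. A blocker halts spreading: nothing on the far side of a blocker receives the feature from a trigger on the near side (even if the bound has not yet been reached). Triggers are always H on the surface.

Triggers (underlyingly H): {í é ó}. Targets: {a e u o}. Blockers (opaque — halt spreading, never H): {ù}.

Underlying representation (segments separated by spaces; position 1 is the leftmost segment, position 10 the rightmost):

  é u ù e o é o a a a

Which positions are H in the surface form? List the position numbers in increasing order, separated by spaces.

From /é/ at 1 leftward: word edge.
From /é/ at 6 leftward: 5 /o/ → H; 4 /e/ → H; bound reached.
Targets with no active source: positions 2 7 8 9 10 stay [-high tone].

1 4 5 6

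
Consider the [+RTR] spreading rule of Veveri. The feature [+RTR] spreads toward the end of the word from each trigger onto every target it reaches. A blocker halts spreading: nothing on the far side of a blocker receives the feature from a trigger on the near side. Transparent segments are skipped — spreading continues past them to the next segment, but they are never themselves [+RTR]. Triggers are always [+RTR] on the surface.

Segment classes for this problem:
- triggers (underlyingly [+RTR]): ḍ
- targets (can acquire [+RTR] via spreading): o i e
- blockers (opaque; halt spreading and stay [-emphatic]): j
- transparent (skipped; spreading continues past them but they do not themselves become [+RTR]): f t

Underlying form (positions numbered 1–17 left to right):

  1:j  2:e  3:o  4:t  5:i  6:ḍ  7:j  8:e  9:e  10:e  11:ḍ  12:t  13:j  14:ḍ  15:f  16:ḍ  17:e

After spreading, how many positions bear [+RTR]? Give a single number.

5

From /ḍ/ at 6 rightward: 7 /j/ blocks.
From /ḍ/ at 11 rightward: 12 /t/ transparent; 13 /j/ blocks.
From /ḍ/ at 14 rightward: 15 /f/ transparent; 16 /ḍ/ is itself a trigger — this domain ends here.
From /ḍ/ at 16 rightward: 17 /e/ → [+RTR]; word edge.
Targets with no active source: positions 2 3 5 8 9 10 stay [-emphatic].
[+RTR] positions on the surface: 6 11 14 16 17.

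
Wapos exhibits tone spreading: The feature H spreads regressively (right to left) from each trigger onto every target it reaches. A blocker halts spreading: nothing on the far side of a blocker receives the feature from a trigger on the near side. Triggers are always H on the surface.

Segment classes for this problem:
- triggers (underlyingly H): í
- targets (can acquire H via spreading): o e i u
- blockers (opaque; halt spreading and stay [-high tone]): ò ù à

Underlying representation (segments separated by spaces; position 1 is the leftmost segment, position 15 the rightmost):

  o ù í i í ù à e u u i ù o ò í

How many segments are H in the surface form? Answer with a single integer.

4

From /í/ at 3 leftward: 2 /ù/ blocks.
From /í/ at 5 leftward: 4 /i/ → H; 3 /í/ is itself a trigger — this domain ends here.
From /í/ at 15 leftward: 14 /ò/ blocks.
Targets with no active source: positions 1 8 9 10 11 13 stay [-high tone].
H positions on the surface: 3 4 5 15.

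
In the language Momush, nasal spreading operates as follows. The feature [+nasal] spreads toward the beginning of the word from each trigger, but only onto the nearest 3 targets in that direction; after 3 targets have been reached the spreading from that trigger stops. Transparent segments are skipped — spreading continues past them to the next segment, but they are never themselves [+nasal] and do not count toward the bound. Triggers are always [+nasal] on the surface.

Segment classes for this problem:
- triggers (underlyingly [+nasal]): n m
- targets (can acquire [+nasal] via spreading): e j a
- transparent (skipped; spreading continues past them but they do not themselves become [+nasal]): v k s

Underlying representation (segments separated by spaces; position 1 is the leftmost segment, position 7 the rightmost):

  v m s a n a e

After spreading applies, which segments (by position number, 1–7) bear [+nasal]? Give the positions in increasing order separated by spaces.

From /m/ at 2 leftward: 1 /v/ transparent; word edge.
From /n/ at 5 leftward: 4 /a/ → [+nasal]; 3 /s/ transparent; 2 /m/ is itself a trigger — this domain ends here.
Targets with no active source: positions 6 7 stay [-nasal].

2 4 5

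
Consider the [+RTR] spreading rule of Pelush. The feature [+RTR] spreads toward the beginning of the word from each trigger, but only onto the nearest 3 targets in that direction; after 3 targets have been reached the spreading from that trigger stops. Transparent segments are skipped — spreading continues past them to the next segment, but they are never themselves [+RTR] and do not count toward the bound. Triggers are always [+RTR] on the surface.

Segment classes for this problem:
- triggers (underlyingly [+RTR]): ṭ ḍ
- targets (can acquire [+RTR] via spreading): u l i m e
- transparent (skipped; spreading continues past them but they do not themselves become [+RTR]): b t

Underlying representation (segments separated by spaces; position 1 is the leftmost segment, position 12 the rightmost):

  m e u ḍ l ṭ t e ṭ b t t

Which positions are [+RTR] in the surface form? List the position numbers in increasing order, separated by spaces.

From /ḍ/ at 4 leftward: 3 /u/ → [+RTR]; 2 /e/ → [+RTR]; 1 /m/ → [+RTR]; bound reached.
From /ṭ/ at 6 leftward: 5 /l/ → [+RTR]; 4 /ḍ/ is itself a trigger — this domain ends here.
From /ṭ/ at 9 leftward: 8 /e/ → [+RTR]; 7 /t/ transparent; 6 /ṭ/ is itself a trigger — this domain ends here.

1 2 3 4 5 6 8 9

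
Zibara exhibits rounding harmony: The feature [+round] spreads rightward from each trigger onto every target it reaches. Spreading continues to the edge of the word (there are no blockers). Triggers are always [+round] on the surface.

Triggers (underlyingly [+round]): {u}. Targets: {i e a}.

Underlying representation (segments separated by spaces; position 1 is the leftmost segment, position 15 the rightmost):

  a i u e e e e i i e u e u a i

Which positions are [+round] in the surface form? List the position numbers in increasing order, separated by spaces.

3 4 5 6 7 8 9 10 11 12 13 14 15

From /u/ at 3 rightward: 4 /e/ → [+round]; 5 /e/ → [+round]; 6 /e/ → [+round]; 7 /e/ → [+round]; 8 /i/ → [+round]; 9 /i/ → [+round]; 10 /e/ → [+round]; 11 /u/ is itself a trigger — this domain ends here.
From /u/ at 11 rightward: 12 /e/ → [+round]; 13 /u/ is itself a trigger — this domain ends here.
From /u/ at 13 rightward: 14 /a/ → [+round]; 15 /i/ → [+round]; word edge.
Targets with no active source: positions 1 2 stay [-round].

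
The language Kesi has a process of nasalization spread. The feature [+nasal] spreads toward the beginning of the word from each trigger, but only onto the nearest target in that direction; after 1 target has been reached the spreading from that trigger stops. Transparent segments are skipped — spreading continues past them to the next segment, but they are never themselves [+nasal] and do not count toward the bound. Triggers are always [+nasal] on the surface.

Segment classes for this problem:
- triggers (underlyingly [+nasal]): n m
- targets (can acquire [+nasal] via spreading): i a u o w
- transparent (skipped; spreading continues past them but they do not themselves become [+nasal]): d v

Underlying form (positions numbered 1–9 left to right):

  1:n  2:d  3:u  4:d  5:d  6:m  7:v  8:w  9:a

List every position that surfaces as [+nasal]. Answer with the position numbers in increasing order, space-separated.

1 3 6

From /n/ at 1 leftward: word edge.
From /m/ at 6 leftward: 5 /d/ transparent; 4 /d/ transparent; 3 /u/ → [+nasal]; bound reached.
Targets with no active source: positions 8 9 stay [-nasal].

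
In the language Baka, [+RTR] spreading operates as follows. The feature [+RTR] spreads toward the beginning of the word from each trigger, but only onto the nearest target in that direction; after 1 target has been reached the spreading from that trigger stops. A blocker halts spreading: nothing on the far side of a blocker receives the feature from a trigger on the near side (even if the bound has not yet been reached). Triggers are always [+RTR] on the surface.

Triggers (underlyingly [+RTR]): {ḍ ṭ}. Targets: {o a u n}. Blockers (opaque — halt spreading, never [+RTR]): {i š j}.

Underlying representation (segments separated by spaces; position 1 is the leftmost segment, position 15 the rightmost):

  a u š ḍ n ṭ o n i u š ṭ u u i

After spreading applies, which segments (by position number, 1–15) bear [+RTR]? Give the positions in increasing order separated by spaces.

From /ḍ/ at 4 leftward: 3 /š/ blocks.
From /ṭ/ at 6 leftward: 5 /n/ → [+RTR]; bound reached.
From /ṭ/ at 12 leftward: 11 /š/ blocks.
Targets with no active source: positions 1 2 7 8 10 13 14 stay [-emphatic].

4 5 6 12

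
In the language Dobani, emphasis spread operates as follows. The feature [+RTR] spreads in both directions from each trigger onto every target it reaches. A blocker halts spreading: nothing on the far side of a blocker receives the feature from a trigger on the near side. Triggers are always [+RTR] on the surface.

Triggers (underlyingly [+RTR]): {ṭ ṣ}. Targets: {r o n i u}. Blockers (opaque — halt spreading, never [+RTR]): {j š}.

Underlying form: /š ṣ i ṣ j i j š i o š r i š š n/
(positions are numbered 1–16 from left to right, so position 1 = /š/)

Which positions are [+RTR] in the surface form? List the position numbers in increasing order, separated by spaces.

2 3 4

From /ṣ/ at 2 rightward: 3 /i/ → [+RTR]; 4 /ṣ/ is itself a trigger — this domain ends here.
From /ṣ/ at 2 leftward: 1 /š/ blocks.
From /ṣ/ at 4 rightward: 5 /j/ blocks.
From /ṣ/ at 4 leftward: 3 /i/ → [+RTR]; 2 /ṣ/ is itself a trigger — this domain ends here.
Targets with no active source: positions 6 9 10 12 13 16 stay [-emphatic].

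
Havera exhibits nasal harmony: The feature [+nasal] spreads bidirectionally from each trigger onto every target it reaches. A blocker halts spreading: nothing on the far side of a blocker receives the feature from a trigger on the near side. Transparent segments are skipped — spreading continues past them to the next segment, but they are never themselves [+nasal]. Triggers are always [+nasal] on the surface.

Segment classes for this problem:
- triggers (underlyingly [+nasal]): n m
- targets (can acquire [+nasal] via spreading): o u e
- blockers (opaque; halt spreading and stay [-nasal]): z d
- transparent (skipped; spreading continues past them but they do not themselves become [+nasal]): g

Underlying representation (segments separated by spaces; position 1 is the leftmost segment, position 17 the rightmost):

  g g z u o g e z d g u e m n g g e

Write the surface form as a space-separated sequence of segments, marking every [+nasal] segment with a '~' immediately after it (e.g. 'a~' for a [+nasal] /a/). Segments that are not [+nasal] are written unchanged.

From /m/ at 13 rightward: 14 /n/ is itself a trigger — this domain ends here.
From /m/ at 13 leftward: 12 /e/ → [+nasal]; 11 /u/ → [+nasal]; 10 /g/ transparent; 9 /d/ blocks.
From /n/ at 14 rightward: 15 /g/ transparent; 16 /g/ transparent; 17 /e/ → [+nasal]; word edge.
From /n/ at 14 leftward: 13 /m/ is itself a trigger — this domain ends here.
Targets with no active source: positions 4 5 7 stay [-nasal].
[+nasal] positions on the surface: 11 12 13 14 17.

g g z u o g e z d g u~ e~ m~ n~ g g e~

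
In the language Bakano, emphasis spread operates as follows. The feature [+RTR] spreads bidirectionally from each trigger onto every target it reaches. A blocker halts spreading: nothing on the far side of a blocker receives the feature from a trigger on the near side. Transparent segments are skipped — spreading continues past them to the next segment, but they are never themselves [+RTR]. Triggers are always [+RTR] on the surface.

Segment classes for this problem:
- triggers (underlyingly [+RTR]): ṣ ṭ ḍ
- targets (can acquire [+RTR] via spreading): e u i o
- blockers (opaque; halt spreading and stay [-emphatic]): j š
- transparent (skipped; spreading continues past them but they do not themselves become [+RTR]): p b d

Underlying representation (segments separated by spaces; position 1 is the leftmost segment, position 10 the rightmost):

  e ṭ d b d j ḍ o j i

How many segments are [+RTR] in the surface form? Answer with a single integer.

4

From /ṭ/ at 2 rightward: 3 /d/ transparent; 4 /b/ transparent; 5 /d/ transparent; 6 /j/ blocks.
From /ṭ/ at 2 leftward: 1 /e/ → [+RTR]; word edge.
From /ḍ/ at 7 rightward: 8 /o/ → [+RTR]; 9 /j/ blocks.
From /ḍ/ at 7 leftward: 6 /j/ blocks.
Target with no active source: position 10 stays [-emphatic].
[+RTR] positions on the surface: 1 2 7 8.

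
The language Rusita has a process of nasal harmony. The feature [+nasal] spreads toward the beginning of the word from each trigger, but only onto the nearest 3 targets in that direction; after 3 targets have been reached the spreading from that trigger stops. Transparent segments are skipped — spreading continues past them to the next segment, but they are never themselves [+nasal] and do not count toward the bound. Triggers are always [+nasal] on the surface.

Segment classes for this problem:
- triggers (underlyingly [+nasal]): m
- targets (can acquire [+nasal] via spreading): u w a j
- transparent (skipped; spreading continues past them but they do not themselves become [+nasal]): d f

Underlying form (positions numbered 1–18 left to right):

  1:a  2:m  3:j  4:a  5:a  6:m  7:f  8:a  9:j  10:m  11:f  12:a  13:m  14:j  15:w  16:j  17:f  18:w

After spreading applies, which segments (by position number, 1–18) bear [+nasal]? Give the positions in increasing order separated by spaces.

1 2 3 4 5 6 8 9 10 12 13

From /m/ at 2 leftward: 1 /a/ → [+nasal]; word edge.
From /m/ at 6 leftward: 5 /a/ → [+nasal]; 4 /a/ → [+nasal]; 3 /j/ → [+nasal]; bound reached.
From /m/ at 10 leftward: 9 /j/ → [+nasal]; 8 /a/ → [+nasal]; 7 /f/ transparent; 6 /m/ is itself a trigger — this domain ends here.
From /m/ at 13 leftward: 12 /a/ → [+nasal]; 11 /f/ transparent; 10 /m/ is itself a trigger — this domain ends here.
Targets with no active source: positions 14 15 16 18 stay [-nasal].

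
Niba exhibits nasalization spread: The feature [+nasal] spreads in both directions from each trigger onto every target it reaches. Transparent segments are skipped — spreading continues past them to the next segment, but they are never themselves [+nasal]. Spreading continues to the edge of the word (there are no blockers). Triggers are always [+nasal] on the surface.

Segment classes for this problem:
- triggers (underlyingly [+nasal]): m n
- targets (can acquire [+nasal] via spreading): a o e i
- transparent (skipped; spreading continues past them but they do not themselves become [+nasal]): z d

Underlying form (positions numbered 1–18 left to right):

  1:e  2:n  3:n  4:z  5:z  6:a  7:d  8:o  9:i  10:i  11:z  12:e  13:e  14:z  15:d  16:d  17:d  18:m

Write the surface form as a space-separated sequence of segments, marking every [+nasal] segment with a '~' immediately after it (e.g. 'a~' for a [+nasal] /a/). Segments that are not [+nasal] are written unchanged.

e~ n~ n~ z z a~ d o~ i~ i~ z e~ e~ z d d d m~

From /n/ at 2 rightward: 3 /n/ is itself a trigger — this domain ends here.
From /n/ at 2 leftward: 1 /e/ → [+nasal]; word edge.
From /n/ at 3 rightward: 4 /z/ transparent; 5 /z/ transparent; 6 /a/ → [+nasal]; 7 /d/ transparent; 8 /o/ → [+nasal]; 9 /i/ → [+nasal]; 10 /i/ → [+nasal]; 11 /z/ transparent; 12 /e/ → [+nasal]; 13 /e/ → [+nasal]; 14 /z/ transparent; 15 /d/ transparent; 16 /d/ transparent; 17 /d/ transparent; 18 /m/ is itself a trigger — this domain ends here.
From /n/ at 3 leftward: 2 /n/ is itself a trigger — this domain ends here.
From /m/ at 18 rightward: word edge.
From /m/ at 18 leftward: 17 /d/ transparent; 16 /d/ transparent; 15 /d/ transparent; 14 /z/ transparent; 13 /e/ → [+nasal]; 12 /e/ → [+nasal]; 11 /z/ transparent; 10 /i/ → [+nasal]; 9 /i/ → [+nasal]; 8 /o/ → [+nasal]; 7 /d/ transparent; 6 /a/ → [+nasal]; 5 /z/ transparent; 4 /z/ transparent; 3 /n/ is itself a trigger — this domain ends here.
[+nasal] positions on the surface: 1 2 3 6 8 9 10 12 13 18.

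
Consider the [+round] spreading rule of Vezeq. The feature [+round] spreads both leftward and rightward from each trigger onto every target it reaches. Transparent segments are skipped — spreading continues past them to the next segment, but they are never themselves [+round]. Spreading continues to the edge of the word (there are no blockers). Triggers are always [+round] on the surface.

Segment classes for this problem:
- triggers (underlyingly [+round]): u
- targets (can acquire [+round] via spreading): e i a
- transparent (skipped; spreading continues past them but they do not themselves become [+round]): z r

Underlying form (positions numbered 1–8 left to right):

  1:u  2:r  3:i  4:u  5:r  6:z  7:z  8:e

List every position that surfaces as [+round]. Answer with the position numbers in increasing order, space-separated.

From /u/ at 1 rightward: 2 /r/ transparent; 3 /i/ → [+round]; 4 /u/ is itself a trigger — this domain ends here.
From /u/ at 1 leftward: word edge.
From /u/ at 4 rightward: 5 /r/ transparent; 6 /z/ transparent; 7 /z/ transparent; 8 /e/ → [+round]; word edge.
From /u/ at 4 leftward: 3 /i/ → [+round]; 2 /r/ transparent; 1 /u/ is itself a trigger — this domain ends here.

1 3 4 8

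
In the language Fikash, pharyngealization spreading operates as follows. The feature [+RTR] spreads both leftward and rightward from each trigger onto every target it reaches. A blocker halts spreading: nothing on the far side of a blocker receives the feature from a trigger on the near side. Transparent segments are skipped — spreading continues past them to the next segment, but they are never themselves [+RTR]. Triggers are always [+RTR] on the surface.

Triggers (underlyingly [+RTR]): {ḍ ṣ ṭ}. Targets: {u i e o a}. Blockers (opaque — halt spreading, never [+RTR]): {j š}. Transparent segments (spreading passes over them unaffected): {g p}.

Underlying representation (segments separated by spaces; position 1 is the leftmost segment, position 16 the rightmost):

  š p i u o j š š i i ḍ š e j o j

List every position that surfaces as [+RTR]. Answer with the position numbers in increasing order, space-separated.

From /ḍ/ at 11 rightward: 12 /š/ blocks.
From /ḍ/ at 11 leftward: 10 /i/ → [+RTR]; 9 /i/ → [+RTR]; 8 /š/ blocks.
Targets with no active source: positions 3 4 5 13 15 stay [-emphatic].

9 10 11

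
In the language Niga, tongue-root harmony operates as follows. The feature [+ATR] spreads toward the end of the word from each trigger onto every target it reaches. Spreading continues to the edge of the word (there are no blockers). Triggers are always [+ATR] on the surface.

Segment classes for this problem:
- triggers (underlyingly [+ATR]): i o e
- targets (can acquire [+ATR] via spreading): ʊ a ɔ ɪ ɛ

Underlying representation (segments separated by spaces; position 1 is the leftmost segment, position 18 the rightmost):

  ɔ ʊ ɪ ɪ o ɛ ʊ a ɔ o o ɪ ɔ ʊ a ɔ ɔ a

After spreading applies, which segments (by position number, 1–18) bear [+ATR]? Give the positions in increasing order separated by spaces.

From /o/ at 5 rightward: 6 /ɛ/ → [+ATR]; 7 /ʊ/ → [+ATR]; 8 /a/ → [+ATR]; 9 /ɔ/ → [+ATR]; 10 /o/ is itself a trigger — this domain ends here.
From /o/ at 10 rightward: 11 /o/ is itself a trigger — this domain ends here.
From /o/ at 11 rightward: 12 /ɪ/ → [+ATR]; 13 /ɔ/ → [+ATR]; 14 /ʊ/ → [+ATR]; 15 /a/ → [+ATR]; 16 /ɔ/ → [+ATR]; 17 /ɔ/ → [+ATR]; 18 /a/ → [+ATR]; word edge.
Targets with no active source: positions 1 2 3 4 stay [-ATR].

5 6 7 8 9 10 11 12 13 14 15 16 17 18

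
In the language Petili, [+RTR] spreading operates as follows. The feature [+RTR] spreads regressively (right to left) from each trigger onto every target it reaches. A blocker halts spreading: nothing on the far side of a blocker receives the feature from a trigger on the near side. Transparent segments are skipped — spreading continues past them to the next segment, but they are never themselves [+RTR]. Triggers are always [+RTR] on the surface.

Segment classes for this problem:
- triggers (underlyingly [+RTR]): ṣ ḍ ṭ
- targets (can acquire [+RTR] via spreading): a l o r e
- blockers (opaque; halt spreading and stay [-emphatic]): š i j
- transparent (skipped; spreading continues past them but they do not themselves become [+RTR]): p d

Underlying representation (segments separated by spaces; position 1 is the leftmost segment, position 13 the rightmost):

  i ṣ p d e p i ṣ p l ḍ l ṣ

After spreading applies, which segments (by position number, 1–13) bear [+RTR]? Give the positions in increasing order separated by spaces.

From /ṣ/ at 2 leftward: 1 /i/ blocks.
From /ṣ/ at 8 leftward: 7 /i/ blocks.
From /ḍ/ at 11 leftward: 10 /l/ → [+RTR]; 9 /p/ transparent; 8 /ṣ/ is itself a trigger — this domain ends here.
From /ṣ/ at 13 leftward: 12 /l/ → [+RTR]; 11 /ḍ/ is itself a trigger — this domain ends here.
Target with no active source: position 5 stays [-emphatic].

2 8 10 11 12 13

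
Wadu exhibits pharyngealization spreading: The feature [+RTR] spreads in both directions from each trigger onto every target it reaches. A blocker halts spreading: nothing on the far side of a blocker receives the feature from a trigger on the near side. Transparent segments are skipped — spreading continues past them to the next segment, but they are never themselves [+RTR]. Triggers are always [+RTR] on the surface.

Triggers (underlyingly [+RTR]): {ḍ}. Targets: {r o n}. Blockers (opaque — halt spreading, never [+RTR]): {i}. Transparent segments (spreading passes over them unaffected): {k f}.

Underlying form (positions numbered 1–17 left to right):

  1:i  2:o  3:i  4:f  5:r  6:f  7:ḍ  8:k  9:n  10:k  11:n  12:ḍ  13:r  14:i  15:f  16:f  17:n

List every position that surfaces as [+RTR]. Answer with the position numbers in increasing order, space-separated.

From /ḍ/ at 7 rightward: 8 /k/ transparent; 9 /n/ → [+RTR]; 10 /k/ transparent; 11 /n/ → [+RTR]; 12 /ḍ/ is itself a trigger — this domain ends here.
From /ḍ/ at 7 leftward: 6 /f/ transparent; 5 /r/ → [+RTR]; 4 /f/ transparent; 3 /i/ blocks.
From /ḍ/ at 12 rightward: 13 /r/ → [+RTR]; 14 /i/ blocks.
From /ḍ/ at 12 leftward: 11 /n/ → [+RTR]; 10 /k/ transparent; 9 /n/ → [+RTR]; 8 /k/ transparent; 7 /ḍ/ is itself a trigger — this domain ends here.
Targets with no active source: positions 2 17 stay [-emphatic].

5 7 9 11 12 13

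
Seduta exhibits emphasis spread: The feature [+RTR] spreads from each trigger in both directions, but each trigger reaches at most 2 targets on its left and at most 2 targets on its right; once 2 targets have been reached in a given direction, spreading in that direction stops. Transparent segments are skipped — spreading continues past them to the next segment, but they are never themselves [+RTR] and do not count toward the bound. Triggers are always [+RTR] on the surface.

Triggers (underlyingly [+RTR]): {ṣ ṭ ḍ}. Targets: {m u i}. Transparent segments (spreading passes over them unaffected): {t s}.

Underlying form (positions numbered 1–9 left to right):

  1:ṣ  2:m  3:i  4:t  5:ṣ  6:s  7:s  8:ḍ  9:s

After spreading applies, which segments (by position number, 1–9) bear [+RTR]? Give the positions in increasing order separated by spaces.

From /ṣ/ at 1 rightward: 2 /m/ → [+RTR]; 3 /i/ → [+RTR]; bound reached.
From /ṣ/ at 1 leftward: word edge.
From /ṣ/ at 5 rightward: 6 /s/ transparent; 7 /s/ transparent; 8 /ḍ/ is itself a trigger — this domain ends here.
From /ṣ/ at 5 leftward: 4 /t/ transparent; 3 /i/ → [+RTR]; 2 /m/ → [+RTR]; bound reached.
From /ḍ/ at 8 rightward: 9 /s/ transparent; word edge.
From /ḍ/ at 8 leftward: 7 /s/ transparent; 6 /s/ transparent; 5 /ṣ/ is itself a trigger — this domain ends here.

1 2 3 5 8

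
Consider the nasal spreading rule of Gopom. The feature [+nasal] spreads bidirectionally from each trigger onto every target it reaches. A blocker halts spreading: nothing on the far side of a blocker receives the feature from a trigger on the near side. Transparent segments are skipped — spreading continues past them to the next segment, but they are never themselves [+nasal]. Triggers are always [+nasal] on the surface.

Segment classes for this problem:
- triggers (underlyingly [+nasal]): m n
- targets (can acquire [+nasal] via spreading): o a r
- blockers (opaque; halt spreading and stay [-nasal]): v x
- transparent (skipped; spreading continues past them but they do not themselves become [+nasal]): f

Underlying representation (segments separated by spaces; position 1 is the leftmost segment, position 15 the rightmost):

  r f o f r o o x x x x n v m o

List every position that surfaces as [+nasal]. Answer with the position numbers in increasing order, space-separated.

12 14 15

From /n/ at 12 rightward: 13 /v/ blocks.
From /n/ at 12 leftward: 11 /x/ blocks.
From /m/ at 14 rightward: 15 /o/ → [+nasal]; word edge.
From /m/ at 14 leftward: 13 /v/ blocks.
Targets with no active source: positions 1 3 5 6 7 stay [-nasal].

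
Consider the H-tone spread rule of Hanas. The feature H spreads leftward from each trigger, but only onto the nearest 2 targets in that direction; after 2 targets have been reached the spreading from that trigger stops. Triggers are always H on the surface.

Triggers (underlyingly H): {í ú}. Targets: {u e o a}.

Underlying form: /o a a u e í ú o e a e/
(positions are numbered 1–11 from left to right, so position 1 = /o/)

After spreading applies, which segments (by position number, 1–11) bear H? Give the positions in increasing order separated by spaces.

4 5 6 7

From /í/ at 6 leftward: 5 /e/ → H; 4 /u/ → H; bound reached.
From /ú/ at 7 leftward: 6 /í/ is itself a trigger — this domain ends here.
Targets with no active source: positions 1 2 3 8 9 10 11 stay [-high tone].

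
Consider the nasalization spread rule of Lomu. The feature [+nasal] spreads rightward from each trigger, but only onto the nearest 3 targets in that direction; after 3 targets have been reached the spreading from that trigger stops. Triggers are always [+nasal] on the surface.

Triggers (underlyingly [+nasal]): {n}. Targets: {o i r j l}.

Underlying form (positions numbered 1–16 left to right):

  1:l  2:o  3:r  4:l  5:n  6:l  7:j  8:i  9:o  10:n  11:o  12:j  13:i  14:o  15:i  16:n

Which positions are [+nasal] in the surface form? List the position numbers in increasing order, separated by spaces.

From /n/ at 5 rightward: 6 /l/ → [+nasal]; 7 /j/ → [+nasal]; 8 /i/ → [+nasal]; bound reached.
From /n/ at 10 rightward: 11 /o/ → [+nasal]; 12 /j/ → [+nasal]; 13 /i/ → [+nasal]; bound reached.
From /n/ at 16 rightward: word edge.
Targets with no active source: positions 1 2 3 4 9 14 15 stay [-nasal].

5 6 7 8 10 11 12 13 16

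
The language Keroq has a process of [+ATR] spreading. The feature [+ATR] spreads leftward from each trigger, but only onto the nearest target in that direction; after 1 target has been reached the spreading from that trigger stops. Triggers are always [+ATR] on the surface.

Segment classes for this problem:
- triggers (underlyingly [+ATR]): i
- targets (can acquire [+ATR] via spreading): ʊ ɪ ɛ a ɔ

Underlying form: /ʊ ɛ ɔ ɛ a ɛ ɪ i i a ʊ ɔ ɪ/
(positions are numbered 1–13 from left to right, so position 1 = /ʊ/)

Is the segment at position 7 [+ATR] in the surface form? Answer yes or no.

From /i/ at 8 leftward: 7 /ɪ/ → [+ATR]; bound reached.
From /i/ at 9 leftward: 8 /i/ is itself a trigger — this domain ends here.
Targets with no active source: positions 1 2 3 4 5 6 10 11 12 13 stay [-ATR].
[+ATR] positions on the surface: 7 8 9.

yes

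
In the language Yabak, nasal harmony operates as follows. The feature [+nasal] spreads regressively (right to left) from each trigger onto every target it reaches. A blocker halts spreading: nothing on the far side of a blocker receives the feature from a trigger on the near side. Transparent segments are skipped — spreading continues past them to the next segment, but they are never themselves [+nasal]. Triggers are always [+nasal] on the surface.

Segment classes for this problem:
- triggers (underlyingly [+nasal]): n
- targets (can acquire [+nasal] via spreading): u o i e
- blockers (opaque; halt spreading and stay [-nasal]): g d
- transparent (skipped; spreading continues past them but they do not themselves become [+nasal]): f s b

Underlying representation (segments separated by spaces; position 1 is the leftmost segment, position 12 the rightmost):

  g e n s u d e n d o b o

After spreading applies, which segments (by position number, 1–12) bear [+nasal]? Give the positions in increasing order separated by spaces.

From /n/ at 3 leftward: 2 /e/ → [+nasal]; 1 /g/ blocks.
From /n/ at 8 leftward: 7 /e/ → [+nasal]; 6 /d/ blocks.
Targets with no active source: positions 5 10 12 stay [-nasal].

2 3 7 8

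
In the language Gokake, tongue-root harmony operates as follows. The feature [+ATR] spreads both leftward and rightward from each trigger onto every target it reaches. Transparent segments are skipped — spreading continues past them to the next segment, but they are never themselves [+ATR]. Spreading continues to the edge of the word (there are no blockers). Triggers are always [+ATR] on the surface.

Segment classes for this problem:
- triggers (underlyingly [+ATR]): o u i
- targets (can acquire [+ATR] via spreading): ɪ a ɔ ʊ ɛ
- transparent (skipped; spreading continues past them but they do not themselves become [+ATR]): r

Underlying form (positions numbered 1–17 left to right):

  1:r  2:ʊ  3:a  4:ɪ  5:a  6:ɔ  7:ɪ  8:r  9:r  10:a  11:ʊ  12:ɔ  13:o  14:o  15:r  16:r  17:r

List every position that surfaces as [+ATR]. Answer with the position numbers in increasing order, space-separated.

2 3 4 5 6 7 10 11 12 13 14

From /o/ at 13 rightward: 14 /o/ is itself a trigger — this domain ends here.
From /o/ at 13 leftward: 12 /ɔ/ → [+ATR]; 11 /ʊ/ → [+ATR]; 10 /a/ → [+ATR]; 9 /r/ transparent; 8 /r/ transparent; 7 /ɪ/ → [+ATR]; 6 /ɔ/ → [+ATR]; 5 /a/ → [+ATR]; 4 /ɪ/ → [+ATR]; 3 /a/ → [+ATR]; 2 /ʊ/ → [+ATR]; 1 /r/ transparent; word edge.
From /o/ at 14 rightward: 15 /r/ transparent; 16 /r/ transparent; 17 /r/ transparent; word edge.
From /o/ at 14 leftward: 13 /o/ is itself a trigger — this domain ends here.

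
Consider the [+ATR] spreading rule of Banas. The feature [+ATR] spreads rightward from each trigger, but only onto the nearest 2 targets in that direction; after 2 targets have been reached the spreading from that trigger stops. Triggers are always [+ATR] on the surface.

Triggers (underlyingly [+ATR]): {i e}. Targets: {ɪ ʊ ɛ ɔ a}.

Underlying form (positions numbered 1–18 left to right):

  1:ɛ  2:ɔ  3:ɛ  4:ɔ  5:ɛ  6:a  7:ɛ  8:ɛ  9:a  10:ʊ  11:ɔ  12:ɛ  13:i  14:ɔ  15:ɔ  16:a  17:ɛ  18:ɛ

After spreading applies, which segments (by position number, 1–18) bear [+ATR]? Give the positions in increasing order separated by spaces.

13 14 15

From /i/ at 13 rightward: 14 /ɔ/ → [+ATR]; 15 /ɔ/ → [+ATR]; bound reached.
Targets with no active source: positions 1 2 3 4 5 6 7 8 9 10 11 12 16 17 18 stay [-ATR].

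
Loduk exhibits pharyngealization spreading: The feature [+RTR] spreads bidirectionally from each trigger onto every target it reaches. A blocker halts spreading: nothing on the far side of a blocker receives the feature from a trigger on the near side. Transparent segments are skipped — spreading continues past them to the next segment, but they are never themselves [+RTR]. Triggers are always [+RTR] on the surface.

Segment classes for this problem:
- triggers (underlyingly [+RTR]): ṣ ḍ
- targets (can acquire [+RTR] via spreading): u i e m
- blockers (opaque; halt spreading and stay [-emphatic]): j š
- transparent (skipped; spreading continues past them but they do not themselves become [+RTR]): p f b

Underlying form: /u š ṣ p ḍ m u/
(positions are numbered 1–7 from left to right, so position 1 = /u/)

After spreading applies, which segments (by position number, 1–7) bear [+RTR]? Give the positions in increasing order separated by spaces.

3 5 6 7

From /ṣ/ at 3 rightward: 4 /p/ transparent; 5 /ḍ/ is itself a trigger — this domain ends here.
From /ṣ/ at 3 leftward: 2 /š/ blocks.
From /ḍ/ at 5 rightward: 6 /m/ → [+RTR]; 7 /u/ → [+RTR]; word edge.
From /ḍ/ at 5 leftward: 4 /p/ transparent; 3 /ṣ/ is itself a trigger — this domain ends here.
Target with no active source: position 1 stays [-emphatic].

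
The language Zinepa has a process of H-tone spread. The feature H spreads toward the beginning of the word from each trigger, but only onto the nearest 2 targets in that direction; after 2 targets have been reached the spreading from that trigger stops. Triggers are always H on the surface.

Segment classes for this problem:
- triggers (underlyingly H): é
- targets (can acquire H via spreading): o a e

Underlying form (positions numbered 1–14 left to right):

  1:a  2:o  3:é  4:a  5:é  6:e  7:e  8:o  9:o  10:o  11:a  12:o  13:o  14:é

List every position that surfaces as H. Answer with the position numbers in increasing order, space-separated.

1 2 3 4 5 12 13 14

From /é/ at 3 leftward: 2 /o/ → H; 1 /a/ → H; bound reached.
From /é/ at 5 leftward: 4 /a/ → H; 3 /é/ is itself a trigger — this domain ends here.
From /é/ at 14 leftward: 13 /o/ → H; 12 /o/ → H; bound reached.
Targets with no active source: positions 6 7 8 9 10 11 stay [-high tone].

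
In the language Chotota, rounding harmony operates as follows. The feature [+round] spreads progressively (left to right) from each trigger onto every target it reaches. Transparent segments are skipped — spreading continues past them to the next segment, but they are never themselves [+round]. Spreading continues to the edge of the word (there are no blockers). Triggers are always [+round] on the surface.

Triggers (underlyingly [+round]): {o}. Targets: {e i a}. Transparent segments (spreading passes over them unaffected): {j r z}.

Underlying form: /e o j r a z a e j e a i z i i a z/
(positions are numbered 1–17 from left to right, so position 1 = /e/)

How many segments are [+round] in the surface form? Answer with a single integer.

10

From /o/ at 2 rightward: 3 /j/ transparent; 4 /r/ transparent; 5 /a/ → [+round]; 6 /z/ transparent; 7 /a/ → [+round]; 8 /e/ → [+round]; 9 /j/ transparent; 10 /e/ → [+round]; 11 /a/ → [+round]; 12 /i/ → [+round]; 13 /z/ transparent; 14 /i/ → [+round]; 15 /i/ → [+round]; 16 /a/ → [+round]; 17 /z/ transparent; word edge.
Target with no active source: position 1 stays [-round].
[+round] positions on the surface: 2 5 7 8 10 11 12 14 15 16.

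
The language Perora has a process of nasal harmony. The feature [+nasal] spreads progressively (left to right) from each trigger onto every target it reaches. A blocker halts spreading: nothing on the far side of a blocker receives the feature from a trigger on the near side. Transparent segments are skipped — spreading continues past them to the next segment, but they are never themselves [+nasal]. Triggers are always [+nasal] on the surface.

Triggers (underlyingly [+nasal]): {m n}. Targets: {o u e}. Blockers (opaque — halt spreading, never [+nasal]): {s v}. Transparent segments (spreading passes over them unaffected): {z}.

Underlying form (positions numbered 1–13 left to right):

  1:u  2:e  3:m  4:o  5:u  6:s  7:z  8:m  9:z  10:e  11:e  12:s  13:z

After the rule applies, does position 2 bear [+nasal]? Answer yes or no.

From /m/ at 3 rightward: 4 /o/ → [+nasal]; 5 /u/ → [+nasal]; 6 /s/ blocks.
From /m/ at 8 rightward: 9 /z/ transparent; 10 /e/ → [+nasal]; 11 /e/ → [+nasal]; 12 /s/ blocks.
Targets with no active source: positions 1 2 stay [-nasal].
[+nasal] positions on the surface: 3 4 5 8 10 11.

no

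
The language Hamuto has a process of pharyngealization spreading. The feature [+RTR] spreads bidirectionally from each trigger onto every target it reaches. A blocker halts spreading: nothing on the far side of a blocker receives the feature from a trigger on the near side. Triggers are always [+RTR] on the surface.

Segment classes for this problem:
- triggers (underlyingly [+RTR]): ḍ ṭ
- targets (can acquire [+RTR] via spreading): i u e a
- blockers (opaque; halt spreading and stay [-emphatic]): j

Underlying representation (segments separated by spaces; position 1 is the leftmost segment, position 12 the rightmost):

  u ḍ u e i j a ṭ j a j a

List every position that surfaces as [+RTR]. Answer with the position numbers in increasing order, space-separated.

1 2 3 4 5 7 8

From /ḍ/ at 2 rightward: 3 /u/ → [+RTR]; 4 /e/ → [+RTR]; 5 /i/ → [+RTR]; 6 /j/ blocks.
From /ḍ/ at 2 leftward: 1 /u/ → [+RTR]; word edge.
From /ṭ/ at 8 rightward: 9 /j/ blocks.
From /ṭ/ at 8 leftward: 7 /a/ → [+RTR]; 6 /j/ blocks.
Targets with no active source: positions 10 12 stay [-emphatic].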